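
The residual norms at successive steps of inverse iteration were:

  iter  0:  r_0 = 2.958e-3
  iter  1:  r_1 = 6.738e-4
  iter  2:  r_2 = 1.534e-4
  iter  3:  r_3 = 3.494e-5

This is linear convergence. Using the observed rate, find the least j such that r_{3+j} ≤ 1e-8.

Rate ρ ≈ r_3/r_2 = 3.494e-5/1.534e-4 = 0.2278.
After j more steps, r_{3+j} ≈ 3.494e-5·ρ^j; need ρ^j ≤ 1e-8/3.494e-5 = 0.000286205.
j ≥ ln(0.000286205)/ln(0.2278) = -8.1588/-1.47929 = 5.515.
So 6 more iterations are needed.

6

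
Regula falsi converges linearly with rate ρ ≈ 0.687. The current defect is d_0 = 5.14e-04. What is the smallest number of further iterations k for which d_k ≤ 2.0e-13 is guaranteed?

58

After k steps, d_k ≈ 5.14e-04·0.687^k.
Need 0.687^k ≤ 2.0e-13/5.14e-04 = 3.89105e-10.
k ≥ ln(3.89105e-10)/ln(0.687) = -21.6672/-0.37542 = 57.715.
Smallest integer k = 58.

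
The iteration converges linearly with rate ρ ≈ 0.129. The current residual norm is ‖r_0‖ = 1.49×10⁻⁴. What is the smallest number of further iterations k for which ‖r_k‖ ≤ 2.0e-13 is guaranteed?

After k steps, ‖r_k‖ ≈ 1.49×10⁻⁴·0.129^k.
Need 0.129^k ≤ 2.0e-13/1.49×10⁻⁴ = 1.34228e-09.
k ≥ ln(1.34228e-09)/ln(0.129) = -20.4289/-2.04794 = 9.975.
Smallest integer k = 10.

10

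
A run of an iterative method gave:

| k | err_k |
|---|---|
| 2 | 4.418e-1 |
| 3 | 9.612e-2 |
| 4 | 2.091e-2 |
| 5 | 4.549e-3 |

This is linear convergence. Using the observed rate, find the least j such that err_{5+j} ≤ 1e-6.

Rate ρ ≈ err_5/err_4 = 4.549e-3/2.091e-2 = 0.2176.
After j more steps, err_{5+j} ≈ 4.549e-3·ρ^j; need ρ^j ≤ 1e-6/4.549e-3 = 0.000219829.
j ≥ ln(0.000219829)/ln(0.2176) = -8.4227/-1.52510 = 5.523.
So 6 more iterations are needed.

6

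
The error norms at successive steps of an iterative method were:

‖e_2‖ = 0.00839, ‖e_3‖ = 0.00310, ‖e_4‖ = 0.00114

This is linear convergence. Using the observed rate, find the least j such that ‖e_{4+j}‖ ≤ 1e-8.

12

Rate ρ ≈ ‖e_4‖/‖e_3‖ = 0.00114/0.00310 = 0.3677.
After j more steps, ‖e_{4+j}‖ ≈ 0.00114·ρ^j; need ρ^j ≤ 1e-8/0.00114 = 8.77193e-06.
j ≥ ln(8.77193e-06)/ln(0.3677) = -11.6440/-1.00049 = 11.638.
So 12 more iterations are needed.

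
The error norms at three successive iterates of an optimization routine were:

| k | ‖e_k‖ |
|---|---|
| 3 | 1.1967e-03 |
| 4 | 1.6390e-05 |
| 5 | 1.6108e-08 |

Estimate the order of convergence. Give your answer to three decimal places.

p ≈ ln(‖e_5‖/‖e_4‖) / ln(‖e_4‖/‖e_3‖)
  = ln(1.6108e-08/1.6390e-05) / ln(1.6390e-05/1.1967e-03)
  = ln(0.000982794) / ln(0.013696)
  = -6.925111 / -4.290651 ≈ 1.614000

1.614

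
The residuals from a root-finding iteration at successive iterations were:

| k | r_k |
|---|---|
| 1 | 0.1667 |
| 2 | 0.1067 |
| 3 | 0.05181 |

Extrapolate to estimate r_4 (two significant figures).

First estimate the order: p ≈ ln(r_3/r_2) / ln(r_2/r_1) = ln(0.05181/0.1067)/ln(0.1067/0.1667) = ln(0.485567)/ln(0.640072) ≈ 1.6192.
Then r_4 ≈ r_3·(r_3/r_2)^p = 0.05181·(0.485567)^1.6192 = 0.05181·0.310438 ≈ 0.01608.

1.6e-2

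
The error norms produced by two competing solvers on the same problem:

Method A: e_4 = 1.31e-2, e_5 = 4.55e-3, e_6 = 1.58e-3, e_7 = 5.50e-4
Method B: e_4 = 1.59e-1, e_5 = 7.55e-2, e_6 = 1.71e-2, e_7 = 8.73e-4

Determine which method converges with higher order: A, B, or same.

Method A: p ≈ ln(5.50e-4/1.58e-3)/ln(1.58e-3/4.55e-3) ≈ 1.00.
Method B: p ≈ ln(8.73e-4/1.71e-2)/ln(1.71e-2/7.55e-2) ≈ 2.00.
Method B has the higher order (≈2.0 vs ≈1.0).

B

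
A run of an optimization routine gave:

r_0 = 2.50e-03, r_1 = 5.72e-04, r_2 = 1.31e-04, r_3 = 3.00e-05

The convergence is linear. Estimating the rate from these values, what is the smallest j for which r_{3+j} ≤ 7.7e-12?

11

Rate ρ ≈ r_3/r_2 = 3.00e-05/1.31e-04 = 0.2290.
After j more steps, r_{3+j} ≈ 3.00e-05·ρ^j; need ρ^j ≤ 7.7e-12/3.00e-05 = 2.56667e-07.
j ≥ ln(2.56667e-07)/ln(0.2290) = -15.1755/-1.47403 = 10.295.
So 11 more iterations are needed.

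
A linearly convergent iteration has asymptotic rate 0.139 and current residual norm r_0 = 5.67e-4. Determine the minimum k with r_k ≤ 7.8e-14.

12

After k steps, r_k ≈ 5.67e-4·0.139^k.
Need 0.139^k ≤ 7.8e-14/5.67e-4 = 1.37566e-10.
k ≥ ln(1.37566e-10)/ln(0.139) = -22.7069/-1.97328 = 11.507.
Smallest integer k = 12.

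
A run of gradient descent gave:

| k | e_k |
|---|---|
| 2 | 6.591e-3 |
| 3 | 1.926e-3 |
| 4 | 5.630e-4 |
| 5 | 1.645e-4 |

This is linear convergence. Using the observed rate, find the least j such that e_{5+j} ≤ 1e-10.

Rate ρ ≈ e_5/e_4 = 1.645e-4/5.630e-4 = 0.2922.
After j more steps, e_{5+j} ≈ 1.645e-4·ρ^j; need ρ^j ≤ 1e-10/1.645e-4 = 6.07903e-07.
j ≥ ln(6.07903e-07)/ln(0.2922) = -14.3133/-1.23032 = 11.634.
So 12 more iterations are needed.

12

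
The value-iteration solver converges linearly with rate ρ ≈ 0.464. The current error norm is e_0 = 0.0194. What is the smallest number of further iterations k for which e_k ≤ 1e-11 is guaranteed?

After k steps, e_k ≈ 0.0194·0.464^k.
Need 0.464^k ≤ 1e-11/0.0194 = 5.15464e-10.
k ≥ ln(5.15464e-10)/ln(0.464) = -21.3860/-0.76787 = 27.851.
Smallest integer k = 28.

28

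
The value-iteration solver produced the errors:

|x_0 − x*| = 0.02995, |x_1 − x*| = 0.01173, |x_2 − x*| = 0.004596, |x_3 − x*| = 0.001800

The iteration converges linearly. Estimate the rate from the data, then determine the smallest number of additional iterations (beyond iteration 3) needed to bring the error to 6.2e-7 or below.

9

Rate ρ ≈ |x_3 − x*|/|x_2 − x*| = 0.001800/0.004596 = 0.3916.
After j more steps, |x_{3+j} − x*| ≈ 0.001800·ρ^j; need ρ^j ≤ 6.2e-7/0.001800 = 0.000344444.
j ≥ ln(0.000344444)/ln(0.3916) = -7.9736/-0.93751 = 8.505.
So 9 more iterations are needed.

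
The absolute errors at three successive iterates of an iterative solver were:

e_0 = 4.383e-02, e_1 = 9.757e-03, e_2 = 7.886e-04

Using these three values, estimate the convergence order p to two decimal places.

p ≈ ln(e_2/e_1) / ln(e_1/e_0)
  = ln(7.886e-04/9.757e-03) / ln(9.757e-03/4.383e-02)
  = ln(0.080824) / ln(0.22261)
  = -2.51548 / -1.50233 ≈ 1.67439

1.67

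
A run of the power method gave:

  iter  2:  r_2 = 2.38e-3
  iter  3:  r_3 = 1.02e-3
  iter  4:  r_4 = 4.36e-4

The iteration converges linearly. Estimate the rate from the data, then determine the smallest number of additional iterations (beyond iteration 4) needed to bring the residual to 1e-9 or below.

Rate ρ ≈ r_4/r_3 = 4.36e-4/1.02e-3 = 0.4275.
After j more steps, r_{4+j} ≈ 4.36e-4·ρ^j; need ρ^j ≤ 1e-9/4.36e-4 = 2.29358e-06.
j ≥ ln(2.29358e-06)/ln(0.4275) = -12.9854/-0.84980 = 15.281.
So 16 more iterations are needed.

16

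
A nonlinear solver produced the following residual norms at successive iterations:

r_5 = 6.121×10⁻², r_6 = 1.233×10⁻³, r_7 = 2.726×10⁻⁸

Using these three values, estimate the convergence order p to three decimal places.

2.745

p ≈ ln(r_7/r_6) / ln(r_6/r_5)
  = ln(2.726×10⁻⁸/1.233×10⁻³) / ln(1.233×10⁻³/6.121×10⁻²)
  = ln(2.21087e-05) / ln(0.0201438)
  = -10.719539 / -3.904859 ≈ 2.745180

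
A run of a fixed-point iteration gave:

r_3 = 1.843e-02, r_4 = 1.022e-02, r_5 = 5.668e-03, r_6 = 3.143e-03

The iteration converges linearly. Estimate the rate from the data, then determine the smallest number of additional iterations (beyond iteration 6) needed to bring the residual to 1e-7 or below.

18

Rate ρ ≈ r_6/r_5 = 3.143e-03/5.668e-03 = 0.5545.
After j more steps, r_{6+j} ≈ 3.143e-03·ρ^j; need ρ^j ≤ 1e-7/3.143e-03 = 3.18167e-05.
j ≥ ln(3.18167e-05)/ln(0.5545) = -10.3555/-0.58969 = 17.561.
So 18 more iterations are needed.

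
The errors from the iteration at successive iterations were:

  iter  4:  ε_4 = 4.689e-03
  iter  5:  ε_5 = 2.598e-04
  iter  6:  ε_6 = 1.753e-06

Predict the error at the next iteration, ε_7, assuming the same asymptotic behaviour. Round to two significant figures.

First estimate the order: p ≈ ln(ε_6/ε_5) / ln(ε_5/ε_4) = ln(1.753e-06/2.598e-04)/ln(2.598e-04/4.689e-03) = ln(0.0067475)/ln(0.0554063) ≈ 1.7278.
Then ε_7 ≈ ε_6·(ε_6/ε_5)^p = 1.753e-06·(0.0067475)^1.7278 = 1.753e-06·0.000177498 ≈ 3.112e-10.

3.1e-10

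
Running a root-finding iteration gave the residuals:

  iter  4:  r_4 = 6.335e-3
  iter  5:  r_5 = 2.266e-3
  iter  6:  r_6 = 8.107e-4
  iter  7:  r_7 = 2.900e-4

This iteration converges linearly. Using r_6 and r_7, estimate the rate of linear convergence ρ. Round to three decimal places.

0.358

ρ ≈ r_7/r_6 = 2.900e-4/8.107e-4 = 0.35772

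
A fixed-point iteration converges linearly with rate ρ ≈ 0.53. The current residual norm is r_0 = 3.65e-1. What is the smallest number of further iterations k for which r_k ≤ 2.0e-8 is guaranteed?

27

After k steps, r_k ≈ 3.65e-1·0.53^k.
Need 0.53^k ≤ 2.0e-8/3.65e-1 = 5.47945e-08.
k ≥ ln(5.47945e-08)/ln(0.53) = -16.7197/-0.63488 = 26.335.
Smallest integer k = 27.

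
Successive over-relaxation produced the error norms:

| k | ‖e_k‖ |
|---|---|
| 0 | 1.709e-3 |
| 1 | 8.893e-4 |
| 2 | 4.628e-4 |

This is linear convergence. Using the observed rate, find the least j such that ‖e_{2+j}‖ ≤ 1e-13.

Rate ρ ≈ ‖e_2‖/‖e_1‖ = 4.628e-4/8.893e-4 = 0.5204.
After j more steps, ‖e_{2+j}‖ ≈ 4.628e-4·ρ^j; need ρ^j ≤ 1e-13/4.628e-4 = 2.16076e-10.
j ≥ ln(2.16076e-10)/ln(0.5204) = -22.2554/-0.65316 = 34.073.
So 35 more iterations are needed.

35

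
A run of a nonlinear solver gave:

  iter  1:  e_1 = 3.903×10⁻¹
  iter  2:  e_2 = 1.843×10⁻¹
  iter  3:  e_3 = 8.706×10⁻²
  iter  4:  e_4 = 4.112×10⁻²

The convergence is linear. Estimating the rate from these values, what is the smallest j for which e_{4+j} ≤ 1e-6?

15

Rate ρ ≈ e_4/e_3 = 4.112×10⁻²/8.706×10⁻² = 0.4723.
After j more steps, e_{4+j} ≈ 4.112×10⁻²·ρ^j; need ρ^j ≤ 1e-6/4.112×10⁻² = 2.43191e-05.
j ≥ ln(2.43191e-05)/ln(0.4723) = -10.6242/-0.75014 = 14.163.
So 15 more iterations are needed.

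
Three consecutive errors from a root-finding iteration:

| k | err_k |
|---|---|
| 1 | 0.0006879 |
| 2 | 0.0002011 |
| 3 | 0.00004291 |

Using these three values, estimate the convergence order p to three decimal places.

p ≈ ln(err_3/err_2) / ln(err_2/err_1)
  = ln(0.00004291/0.0002011) / ln(0.0002011/0.0006879)
  = ln(0.213376) / ln(0.292339)
  = -1.544699 / -1.229841 ≈ 1.256015

1.256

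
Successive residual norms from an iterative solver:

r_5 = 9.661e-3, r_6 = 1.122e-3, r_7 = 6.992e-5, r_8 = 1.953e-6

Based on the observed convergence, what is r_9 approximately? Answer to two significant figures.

1.9e-8

First estimate the order: p ≈ ln(r_8/r_7) / ln(r_7/r_6) = ln(1.953e-6/6.992e-5)/ln(6.992e-5/1.122e-3) = ln(0.0279319)/ln(0.0623173) ≈ 1.2891.
Then r_9 ≈ r_8·(r_8/r_7)^p = 1.953e-6·(0.0279319)^1.2891 = 1.953e-6·0.00992815 ≈ 1.939e-08.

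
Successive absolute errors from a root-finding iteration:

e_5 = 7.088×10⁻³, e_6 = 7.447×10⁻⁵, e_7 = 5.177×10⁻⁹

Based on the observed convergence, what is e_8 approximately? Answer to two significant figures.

First estimate the order: p ≈ ln(e_7/e_6) / ln(e_6/e_5) = ln(5.177×10⁻⁹/7.447×10⁻⁵)/ln(7.447×10⁻⁵/7.088×10⁻³) = ln(6.95179e-05)/ln(0.0105065) ≈ 2.1015.
Then e_8 ≈ e_7·(e_7/e_6)^p = 5.177×10⁻⁹·(6.95179e-05)^2.1015 = 5.177×10⁻⁹·1.8288e-09 ≈ 9.468e-18.

9.5e-18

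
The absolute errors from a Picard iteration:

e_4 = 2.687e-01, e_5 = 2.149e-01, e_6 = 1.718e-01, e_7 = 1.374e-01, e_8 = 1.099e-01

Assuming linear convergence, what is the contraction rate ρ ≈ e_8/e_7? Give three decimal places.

0.800

ρ ≈ e_8/e_7 = 1.099e-01/1.374e-01 = 0.79985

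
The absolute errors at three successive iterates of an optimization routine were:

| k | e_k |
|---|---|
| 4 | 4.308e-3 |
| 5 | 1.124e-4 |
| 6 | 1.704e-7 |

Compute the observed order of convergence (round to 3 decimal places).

1.780

p ≈ ln(e_6/e_5) / ln(e_5/e_4)
  = ln(1.704e-7/1.124e-4) / ln(1.124e-4/4.308e-3)
  = ln(0.00151601) / ln(0.026091)
  = -6.491673 / -3.646165 ≈ 1.780411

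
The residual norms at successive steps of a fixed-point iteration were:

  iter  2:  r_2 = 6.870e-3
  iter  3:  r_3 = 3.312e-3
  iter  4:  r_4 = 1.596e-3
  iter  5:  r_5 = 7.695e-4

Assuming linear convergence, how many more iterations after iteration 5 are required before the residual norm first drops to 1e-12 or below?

29

Rate ρ ≈ r_5/r_4 = 7.695e-4/1.596e-3 = 0.4821.
After j more steps, r_{5+j} ≈ 7.695e-4·ρ^j; need ρ^j ≤ 1e-12/7.695e-4 = 1.29955e-09.
j ≥ ln(1.29955e-09)/ln(0.4821) = -20.4612/-0.72960 = 28.044.
So 29 more iterations are needed.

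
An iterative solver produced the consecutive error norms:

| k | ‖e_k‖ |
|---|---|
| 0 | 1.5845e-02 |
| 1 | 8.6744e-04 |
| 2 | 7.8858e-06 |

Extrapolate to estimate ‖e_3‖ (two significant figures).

3.9e-9

First estimate the order: p ≈ ln(‖e_2‖/‖e_1‖) / ln(‖e_1‖/‖e_0‖) = ln(7.8858e-06/8.6744e-04)/ln(8.6744e-04/1.5845e-02) = ln(0.00909089)/ln(0.0547453) ≈ 1.6180.
Then ‖e_3‖ ≈ ‖e_2‖·(‖e_2‖/‖e_1‖)^p = 7.8858e-06·(0.00909089)^1.6180 = 7.8858e-06·0.000497766 ≈ 3.925e-09.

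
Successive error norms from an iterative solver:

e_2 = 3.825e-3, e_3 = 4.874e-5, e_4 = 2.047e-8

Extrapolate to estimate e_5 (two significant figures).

2.0e-14

First estimate the order: p ≈ ln(e_4/e_3) / ln(e_3/e_2) = ln(2.047e-8/4.874e-5)/ln(4.874e-5/3.825e-3) = ln(0.000419984)/ln(0.0127425) ≈ 1.7822.
Then e_5 ≈ e_4·(e_4/e_3)^p = 2.047e-8·(0.000419984)^1.7822 = 2.047e-8·9.59236e-07 ≈ 1.964e-14.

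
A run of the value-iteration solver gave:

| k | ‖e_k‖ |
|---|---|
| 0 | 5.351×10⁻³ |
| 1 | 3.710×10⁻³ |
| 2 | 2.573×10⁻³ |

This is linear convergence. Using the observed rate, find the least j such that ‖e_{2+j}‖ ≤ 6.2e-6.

17

Rate ρ ≈ ‖e_2‖/‖e_1‖ = 2.573×10⁻³/3.710×10⁻³ = 0.6935.
After j more steps, ‖e_{2+j}‖ ≈ 2.573×10⁻³·ρ^j; need ρ^j ≤ 6.2e-6/2.573×10⁻³ = 0.00240964.
j ≥ ln(0.00240964)/ln(0.6935) = -6.0283/-0.36600 = 16.471.
So 17 more iterations are needed.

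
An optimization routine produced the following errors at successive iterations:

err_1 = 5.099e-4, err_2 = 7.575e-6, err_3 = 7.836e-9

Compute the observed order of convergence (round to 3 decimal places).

p ≈ ln(err_3/err_2) / ln(err_2/err_1)
  = ln(7.836e-9/7.575e-6) / ln(7.575e-6/5.099e-4)
  = ln(0.00103446) / ln(0.0148559)
  = -6.873876 / -4.209358 ≈ 1.632999

1.633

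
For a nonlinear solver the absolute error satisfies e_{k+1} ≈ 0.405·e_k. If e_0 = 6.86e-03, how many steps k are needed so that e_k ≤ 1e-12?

26

After k steps, e_k ≈ 6.86e-03·0.405^k.
Need 0.405^k ≤ 1e-12/6.86e-03 = 1.45773e-10.
k ≥ ln(1.45773e-10)/ln(0.405) = -22.6490/-0.90387 = 25.058.
Smallest integer k = 26.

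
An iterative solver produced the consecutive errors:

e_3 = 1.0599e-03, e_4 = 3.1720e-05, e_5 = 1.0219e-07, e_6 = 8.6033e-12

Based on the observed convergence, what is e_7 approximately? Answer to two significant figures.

1.9e-18

First estimate the order: p ≈ ln(e_6/e_5) / ln(e_5/e_4) = ln(8.6033e-12/1.0219e-07)/ln(1.0219e-07/3.1720e-05) = ln(8.41893e-05)/ln(0.00322163) ≈ 1.6352.
Then e_7 ≈ e_6·(e_6/e_5)^p = 8.6033e-12·(8.41893e-05)^1.6352 = 8.6033e-12·2.1726e-07 ≈ 1.869e-18.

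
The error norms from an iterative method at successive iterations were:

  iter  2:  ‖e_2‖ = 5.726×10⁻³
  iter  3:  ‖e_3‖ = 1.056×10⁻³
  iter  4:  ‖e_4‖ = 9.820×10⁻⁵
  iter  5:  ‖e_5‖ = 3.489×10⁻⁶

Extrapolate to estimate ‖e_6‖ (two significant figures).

3.2e-8

First estimate the order: p ≈ ln(‖e_5‖/‖e_4‖) / ln(‖e_4‖/‖e_3‖) = ln(3.489×10⁻⁶/9.820×10⁻⁵)/ln(9.820×10⁻⁵/1.056×10⁻³) = ln(0.0355295)/ln(0.0929924) ≈ 1.4051.
Then ‖e_6‖ ≈ ‖e_5‖·(‖e_5‖/‖e_4‖)^p = 3.489×10⁻⁶·(0.0355295)^1.4051 = 3.489×10⁻⁶·0.00919248 ≈ 3.207e-08.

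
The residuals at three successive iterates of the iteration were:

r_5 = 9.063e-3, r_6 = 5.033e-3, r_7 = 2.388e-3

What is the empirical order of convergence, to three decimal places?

p ≈ ln(r_7/r_6) / ln(r_6/r_5)
  = ln(2.388e-3/5.033e-3) / ln(5.033e-3/9.063e-3)
  = ln(0.474469) / ln(0.555335)
  = -0.745559 / -0.588184 ≈ 1.267561

1.268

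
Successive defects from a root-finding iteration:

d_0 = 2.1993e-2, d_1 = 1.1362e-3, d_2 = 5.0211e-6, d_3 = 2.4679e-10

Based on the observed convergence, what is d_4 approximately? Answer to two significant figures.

3.2e-18

First estimate the order: p ≈ ln(d_3/d_2) / ln(d_2/d_1) = ln(2.4679e-10/5.0211e-6)/ln(5.0211e-6/1.1362e-3) = ln(4.91506e-05)/ln(0.0044192) ≈ 1.8298.
Then d_4 ≈ d_3·(d_3/d_2)^p = 2.4679e-10·(4.91506e-05)^1.8298 = 2.4679e-10·1.30725e-08 ≈ 3.226e-18.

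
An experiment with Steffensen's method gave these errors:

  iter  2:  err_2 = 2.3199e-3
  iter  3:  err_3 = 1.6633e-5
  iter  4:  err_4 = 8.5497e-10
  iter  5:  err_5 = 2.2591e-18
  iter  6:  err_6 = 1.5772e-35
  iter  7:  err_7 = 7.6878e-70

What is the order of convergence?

Consecutive ratios: err_7/err_6 = 7.6878e-70/1.5772e-35 = 4.87433e-35, err_6/err_5 = 1.5772e-35/2.2591e-18 = 6.98154e-18.
p ≈ ln(4.87433e-35)/ln(6.98154e-18) = -79.0065/-39.5033 ≈ 2.00.
So the convergence is quadratic (order 2).

2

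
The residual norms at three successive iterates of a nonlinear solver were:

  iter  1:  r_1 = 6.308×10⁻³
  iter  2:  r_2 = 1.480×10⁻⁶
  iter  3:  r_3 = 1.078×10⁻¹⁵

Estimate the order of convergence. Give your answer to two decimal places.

p ≈ ln(r_3/r_2) / ln(r_2/r_1)
  = ln(1.078×10⁻¹⁵/1.480×10⁻⁶) / ln(1.480×10⁻⁶/6.308×10⁻³)
  = ln(7.28378e-10) / ln(0.000234623)
  = -21.04020 / -8.35753 ≈ 2.51751

2.52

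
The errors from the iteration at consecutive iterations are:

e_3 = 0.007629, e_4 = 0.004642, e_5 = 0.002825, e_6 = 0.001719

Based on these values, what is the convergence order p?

1

Consecutive ratios: e_6/e_5 = 0.001719/0.002825 = 0.608496, e_5/e_4 = 0.002825/0.004642 = 0.608574.
p ≈ ln(0.608496)/ln(0.608574) = -0.4968/-0.4966 ≈ 1.00.
So the convergence is linear (order 1).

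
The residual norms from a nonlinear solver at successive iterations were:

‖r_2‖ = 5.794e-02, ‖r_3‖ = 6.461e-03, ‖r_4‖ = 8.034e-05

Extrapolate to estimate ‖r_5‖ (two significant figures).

1.2e-8

First estimate the order: p ≈ ln(‖r_4‖/‖r_3‖) / ln(‖r_3‖/‖r_2‖) = ln(8.034e-05/6.461e-03)/ln(6.461e-03/5.794e-02) = ln(0.0124346)/ln(0.111512) ≈ 2.0000.
Then ‖r_5‖ ≈ ‖r_4‖·(‖r_4‖/‖r_3‖)^p = 8.034e-05·(0.0124346)^2.0000 = 8.034e-05·0.000154619 ≈ 1.242e-08.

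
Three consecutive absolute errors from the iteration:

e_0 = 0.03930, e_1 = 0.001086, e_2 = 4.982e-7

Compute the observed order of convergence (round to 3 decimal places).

2.142

p ≈ ln(e_2/e_1) / ln(e_1/e_0)
  = ln(4.982e-7/0.001086) / ln(0.001086/0.03930)
  = ln(0.000458748) / ln(0.0276336)
  = -7.687010 / -3.588723 ≈ 2.141990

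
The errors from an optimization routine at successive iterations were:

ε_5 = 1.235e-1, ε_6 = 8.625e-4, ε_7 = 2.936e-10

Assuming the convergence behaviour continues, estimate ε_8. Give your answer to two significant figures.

1.2e-29

First estimate the order: p ≈ ln(ε_7/ε_6) / ln(ε_6/ε_5) = ln(2.936e-10/8.625e-4)/ln(8.625e-4/1.235e-1) = ln(3.40406e-07)/ln(0.00698381) ≈ 3.0001.
Then ε_8 ≈ ε_7·(ε_7/ε_6)^p = 2.936e-10·(3.40406e-07)^3.0001 = 2.936e-10·3.93863e-20 ≈ 1.156e-29.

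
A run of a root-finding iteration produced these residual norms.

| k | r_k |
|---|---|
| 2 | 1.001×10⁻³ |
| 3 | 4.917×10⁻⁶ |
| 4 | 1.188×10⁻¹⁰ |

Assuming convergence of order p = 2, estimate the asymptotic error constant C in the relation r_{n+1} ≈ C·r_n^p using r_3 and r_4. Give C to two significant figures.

4.9

C ≈ r_4 / r_3^2
  = 1.188×10⁻¹⁰ / (4.917×10⁻⁶)^2
  = 1.188×10⁻¹⁰ / 2.41769e-11 ≈ 4.9138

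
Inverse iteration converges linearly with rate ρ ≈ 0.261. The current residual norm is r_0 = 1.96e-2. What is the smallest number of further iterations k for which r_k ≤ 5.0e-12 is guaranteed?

17

After k steps, r_k ≈ 1.96e-2·0.261^k.
Need 0.261^k ≤ 5.0e-12/1.96e-2 = 2.55102e-10.
k ≥ ln(2.55102e-10)/ln(0.261) = -22.0894/-1.34323 = 16.445.
Smallest integer k = 17.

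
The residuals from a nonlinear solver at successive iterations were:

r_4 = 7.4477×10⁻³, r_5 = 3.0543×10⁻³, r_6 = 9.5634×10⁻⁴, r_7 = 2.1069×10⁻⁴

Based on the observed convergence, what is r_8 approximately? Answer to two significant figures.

2.9e-5

First estimate the order: p ≈ ln(r_7/r_6) / ln(r_6/r_5) = ln(2.1069×10⁻⁴/9.5634×10⁻⁴)/ln(9.5634×10⁻⁴/3.0543×10⁻³) = ln(0.220309)/ln(0.313113) ≈ 1.3027.
Then r_8 ≈ r_7·(r_7/r_6)^p = 2.1069×10⁻⁴·(0.220309)^1.3027 = 2.1069×10⁻⁴·0.13937 ≈ 2.936e-05.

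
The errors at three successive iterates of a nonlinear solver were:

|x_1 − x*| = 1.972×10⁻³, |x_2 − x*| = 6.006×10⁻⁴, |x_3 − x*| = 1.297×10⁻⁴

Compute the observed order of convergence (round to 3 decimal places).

p ≈ ln(|x_3 − x*|/|x_2 − x*|) / ln(|x_2 − x*|/|x_1 − x*|)
  = ln(1.297×10⁻⁴/6.006×10⁻⁴) / ln(6.006×10⁻⁴/1.972×10⁻³)
  = ln(0.215951) / ln(0.304564)
  = -1.532704 / -1.188874 ≈ 1.289206

1.289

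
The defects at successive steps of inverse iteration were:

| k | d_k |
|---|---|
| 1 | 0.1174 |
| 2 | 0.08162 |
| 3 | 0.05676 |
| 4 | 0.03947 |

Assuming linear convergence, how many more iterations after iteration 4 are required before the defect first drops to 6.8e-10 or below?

50

Rate ρ ≈ d_4/d_3 = 0.03947/0.05676 = 0.6954.
After j more steps, d_{4+j} ≈ 0.03947·ρ^j; need ρ^j ≤ 6.8e-10/0.03947 = 1.72283e-08.
j ≥ ln(1.72283e-08)/ln(0.6954) = -17.8767/-0.36327 = 49.211.
So 50 more iterations are needed.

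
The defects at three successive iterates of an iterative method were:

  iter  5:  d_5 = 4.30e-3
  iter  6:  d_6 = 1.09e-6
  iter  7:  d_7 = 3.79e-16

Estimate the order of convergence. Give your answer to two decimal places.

2.63

p ≈ ln(d_7/d_6) / ln(d_6/d_5)
  = ln(3.79e-16/1.09e-6) / ln(1.09e-6/4.30e-3)
  = ln(3.47706e-10) / ln(0.000253488)
  = -21.77966 / -8.28019 ≈ 2.63033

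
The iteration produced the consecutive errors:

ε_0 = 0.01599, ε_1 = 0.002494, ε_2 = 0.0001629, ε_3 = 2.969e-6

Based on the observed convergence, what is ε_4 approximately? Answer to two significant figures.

8.3e-9

First estimate the order: p ≈ ln(ε_3/ε_2) / ln(ε_2/ε_1) = ln(2.969e-6/0.0001629)/ln(0.0001629/0.002494) = ln(0.0182259)/ln(0.0653168) ≈ 1.4678.
Then ε_4 ≈ ε_3·(ε_3/ε_2)^p = 2.969e-6·(0.0182259)^1.4678 = 2.969e-6·0.00279923 ≈ 8.311e-09.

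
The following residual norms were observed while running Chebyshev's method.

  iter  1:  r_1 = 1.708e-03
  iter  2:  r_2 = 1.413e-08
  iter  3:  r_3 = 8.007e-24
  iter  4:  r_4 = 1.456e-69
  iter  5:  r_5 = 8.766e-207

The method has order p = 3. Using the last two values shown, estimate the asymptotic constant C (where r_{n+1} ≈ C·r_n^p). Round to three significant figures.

C ≈ r_5 / r_4^3
  = 8.766e-207 / (1.456e-69)^3
  = 8.766e-207 / 3.08663e-207 ≈ 2.84

2.84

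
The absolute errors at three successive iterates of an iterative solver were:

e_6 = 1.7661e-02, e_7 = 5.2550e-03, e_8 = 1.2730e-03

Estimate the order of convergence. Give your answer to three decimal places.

p ≈ ln(e_8/e_7) / ln(e_7/e_6)
  = ln(1.2730e-03/5.2550e-03) / ln(5.2550e-03/1.7661e-02)
  = ln(0.242245) / ln(0.297548)
  = -1.417806 / -1.212180 ≈ 1.169633

1.170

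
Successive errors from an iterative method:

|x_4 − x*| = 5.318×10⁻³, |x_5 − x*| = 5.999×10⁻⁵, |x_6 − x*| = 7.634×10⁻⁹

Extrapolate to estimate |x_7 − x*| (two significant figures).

First estimate the order: p ≈ ln(|x_6 − x*|/|x_5 − x*|) / ln(|x_5 − x*|/|x_4 − x*|) = ln(7.634×10⁻⁹/5.999×10⁻⁵)/ln(5.999×10⁻⁵/5.318×10⁻³) = ln(0.000127255)/ln(0.0112806) ≈ 2.0000.
Then |x_7 − x*| ≈ |x_6 − x*|·(|x_6 − x*|/|x_5 − x*|)^p = 7.634×10⁻⁹·(0.000127255)^2.0000 = 7.634×10⁻⁹·1.61938e-08 ≈ 1.236e-16.

1.2e-16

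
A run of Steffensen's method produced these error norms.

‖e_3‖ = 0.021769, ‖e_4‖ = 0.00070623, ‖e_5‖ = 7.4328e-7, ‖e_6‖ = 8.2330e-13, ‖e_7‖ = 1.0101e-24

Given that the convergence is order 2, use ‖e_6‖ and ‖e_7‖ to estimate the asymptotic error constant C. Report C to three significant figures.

1.49

C ≈ ‖e_7‖ / ‖e_6‖^2
  = 1.0101e-24 / (8.2330e-13)^2
  = 1.0101e-24 / 6.77823e-25 ≈ 1.4902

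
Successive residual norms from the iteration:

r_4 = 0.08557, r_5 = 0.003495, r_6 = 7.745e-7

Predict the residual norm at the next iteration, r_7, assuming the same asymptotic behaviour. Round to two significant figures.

1.9e-16

First estimate the order: p ≈ ln(r_6/r_5) / ln(r_5/r_4) = ln(7.745e-7/0.003495)/ln(0.003495/0.08557) = ln(0.000221602)/ln(0.0408438) ≈ 2.6312.
Then r_7 ≈ r_6·(r_6/r_5)^p = 7.745e-7·(0.000221602)^2.6312 = 7.745e-7·2.42367e-10 ≈ 1.877e-16.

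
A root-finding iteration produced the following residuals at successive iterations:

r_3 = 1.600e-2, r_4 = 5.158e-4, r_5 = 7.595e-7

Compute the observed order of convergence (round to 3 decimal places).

p ≈ ln(r_5/r_4) / ln(r_4/r_3)
  = ln(7.595e-7/5.158e-4) / ln(5.158e-4/1.600e-2)
  = ln(0.00147247) / ln(0.0322375)
  = -6.520814 / -3.434625 ≈ 1.898552

1.899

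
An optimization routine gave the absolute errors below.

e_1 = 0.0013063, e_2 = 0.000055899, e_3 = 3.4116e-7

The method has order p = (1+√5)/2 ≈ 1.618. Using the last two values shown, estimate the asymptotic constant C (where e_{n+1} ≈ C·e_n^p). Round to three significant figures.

C ≈ e_3 / e_2^1.618
  = 3.4116e-7 / (0.000055899)^1.618
  = 3.4116e-7 / 1.31613e-07 ≈ 2.5921

2.59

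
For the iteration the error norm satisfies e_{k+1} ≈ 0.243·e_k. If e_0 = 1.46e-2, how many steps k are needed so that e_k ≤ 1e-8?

After k steps, e_k ≈ 1.46e-2·0.243^k.
Need 0.243^k ≤ 1e-8/1.46e-2 = 6.84932e-07.
k ≥ ln(6.84932e-07)/ln(0.243) = -14.1939/-1.41469 = 10.033.
Smallest integer k = 11.

11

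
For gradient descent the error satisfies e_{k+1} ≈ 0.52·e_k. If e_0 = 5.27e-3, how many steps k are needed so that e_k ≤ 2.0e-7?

After k steps, e_k ≈ 5.27e-3·0.52^k.
Need 0.52^k ≤ 2.0e-7/5.27e-3 = 3.79507e-05.
k ≥ ln(3.79507e-05)/ln(0.52) = -10.1792/-0.65393 = 15.566.
Smallest integer k = 16.

16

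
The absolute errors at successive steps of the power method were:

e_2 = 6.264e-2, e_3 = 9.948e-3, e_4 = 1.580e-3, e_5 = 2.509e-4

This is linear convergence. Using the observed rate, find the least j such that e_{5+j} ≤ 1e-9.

7

Rate ρ ≈ e_5/e_4 = 2.509e-4/1.580e-3 = 0.1588.
After j more steps, e_{5+j} ≈ 2.509e-4·ρ^j; need ρ^j ≤ 1e-9/2.509e-4 = 3.98565e-06.
j ≥ ln(3.98565e-06)/ln(0.1588) = -12.4328/-1.84011 = 6.757.
So 7 more iterations are needed.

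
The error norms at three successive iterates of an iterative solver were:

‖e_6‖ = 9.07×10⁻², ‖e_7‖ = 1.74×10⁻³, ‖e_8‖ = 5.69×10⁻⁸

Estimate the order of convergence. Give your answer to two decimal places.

2.61

p ≈ ln(‖e_8‖/‖e_7‖) / ln(‖e_7‖/‖e_6‖)
  = ln(5.69×10⁻⁸/1.74×10⁻³) / ln(1.74×10⁻³/9.07×10⁻²)
  = ln(3.27011e-05) / ln(0.0191841)
  = -10.32810 / -3.95367 ≈ 2.61228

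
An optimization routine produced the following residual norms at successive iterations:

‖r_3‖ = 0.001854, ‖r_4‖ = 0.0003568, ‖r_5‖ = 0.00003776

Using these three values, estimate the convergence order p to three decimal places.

1.363

p ≈ ln(‖r_5‖/‖r_4‖) / ln(‖r_4‖/‖r_3‖)
  = ln(0.00003776/0.0003568) / ln(0.0003568/0.001854)
  = ln(0.10583) / ln(0.192449)
  = -2.245921 / -1.647924 ≈ 1.362879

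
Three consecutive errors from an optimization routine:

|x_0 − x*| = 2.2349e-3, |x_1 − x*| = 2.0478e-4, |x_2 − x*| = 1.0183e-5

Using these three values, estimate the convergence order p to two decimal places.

p ≈ ln(|x_2 − x*|/|x_1 − x*|) / ln(|x_1 − x*|/|x_0 − x*|)
  = ln(1.0183e-5/2.0478e-4) / ln(2.0478e-4/2.2349e-3)
  = ln(0.0497265) / ln(0.0916283)
  = -3.00122 / -2.39002 ≈ 1.25573

1.26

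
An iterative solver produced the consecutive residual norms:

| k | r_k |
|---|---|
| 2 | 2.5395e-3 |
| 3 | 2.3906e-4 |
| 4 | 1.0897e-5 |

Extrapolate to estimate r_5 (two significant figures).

First estimate the order: p ≈ ln(r_4/r_3) / ln(r_3/r_2) = ln(1.0897e-5/2.3906e-4)/ln(2.3906e-4/2.5395e-3) = ln(0.0455827)/ln(0.0941366) ≈ 1.3069.
Then r_5 ≈ r_4·(r_4/r_3)^p = 1.0897e-5·(0.0455827)^1.3069 = 1.0897e-5·0.0176679 ≈ 1.925e-07.

1.9e-7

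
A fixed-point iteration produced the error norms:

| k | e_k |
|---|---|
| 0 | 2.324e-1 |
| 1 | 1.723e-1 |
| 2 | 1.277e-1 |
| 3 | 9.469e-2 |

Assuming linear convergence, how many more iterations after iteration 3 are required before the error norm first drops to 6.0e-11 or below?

Rate ρ ≈ e_3/e_2 = 9.469e-2/1.277e-1 = 0.7415.
After j more steps, e_{3+j} ≈ 9.469e-2·ρ^j; need ρ^j ≤ 6.0e-11/9.469e-2 = 6.33647e-10.
j ≥ ln(6.33647e-10)/ln(0.7415) = -21.1795/-0.29908 = 70.816.
So 71 more iterations are needed.

71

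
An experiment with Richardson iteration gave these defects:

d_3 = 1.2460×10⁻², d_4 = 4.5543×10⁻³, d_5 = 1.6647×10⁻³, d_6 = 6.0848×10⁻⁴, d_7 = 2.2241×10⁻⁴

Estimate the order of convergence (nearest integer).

Consecutive ratios: d_7/d_6 = 2.2241×10⁻⁴/6.0848×10⁻⁴ = 0.365517, d_6/d_5 = 6.0848×10⁻⁴/1.6647×10⁻³ = 0.365519.
p ≈ ln(0.365517)/ln(0.365519) = -1.0064/-1.0064 ≈ 1.00.
So the convergence is linear (order 1).

1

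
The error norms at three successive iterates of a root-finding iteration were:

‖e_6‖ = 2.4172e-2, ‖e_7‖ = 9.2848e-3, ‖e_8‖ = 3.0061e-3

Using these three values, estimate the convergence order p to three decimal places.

p ≈ ln(‖e_8‖/‖e_7‖) / ln(‖e_7‖/‖e_6‖)
  = ln(3.0061e-3/9.2848e-3) / ln(9.2848e-3/2.4172e-2)
  = ln(0.323766) / ln(0.384114)
  = -1.127734 / -0.956816 ≈ 1.178632

1.179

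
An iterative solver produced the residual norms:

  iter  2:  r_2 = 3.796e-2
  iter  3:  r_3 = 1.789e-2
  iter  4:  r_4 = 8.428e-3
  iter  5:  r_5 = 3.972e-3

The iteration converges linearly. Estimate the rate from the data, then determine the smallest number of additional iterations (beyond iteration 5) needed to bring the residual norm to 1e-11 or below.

Rate ρ ≈ r_5/r_4 = 3.972e-3/8.428e-3 = 0.4713.
After j more steps, r_{5+j} ≈ 3.972e-3·ρ^j; need ρ^j ≤ 1e-11/3.972e-3 = 2.51762e-09.
j ≥ ln(2.51762e-09)/ln(0.4713) = -19.8000/-0.75226 = 26.321.
So 27 more iterations are needed.

27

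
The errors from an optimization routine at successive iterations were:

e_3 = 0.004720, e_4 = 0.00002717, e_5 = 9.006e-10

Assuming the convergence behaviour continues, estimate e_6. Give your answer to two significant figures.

First estimate the order: p ≈ ln(e_5/e_4) / ln(e_4/e_3) = ln(9.006e-10/0.00002717)/ln(0.00002717/0.004720) = ln(3.31469e-05)/ln(0.00575636) ≈ 1.9999.
Then e_6 ≈ e_5·(e_5/e_4)^p = 9.006e-10·(3.31469e-05)^1.9999 = 9.006e-10·1.09985e-09 ≈ 9.905e-19.

9.9e-19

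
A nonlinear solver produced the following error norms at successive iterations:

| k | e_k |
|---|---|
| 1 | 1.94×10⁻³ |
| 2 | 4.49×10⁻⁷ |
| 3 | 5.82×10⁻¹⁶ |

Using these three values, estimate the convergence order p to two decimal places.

2.44

p ≈ ln(e_3/e_2) / ln(e_2/e_1)
  = ln(5.82×10⁻¹⁶/4.49×10⁻⁷) / ln(4.49×10⁻⁷/1.94×10⁻³)
  = ln(1.29621e-09) / ln(0.000231443)
  = -20.46382 / -8.37118 ≈ 2.44456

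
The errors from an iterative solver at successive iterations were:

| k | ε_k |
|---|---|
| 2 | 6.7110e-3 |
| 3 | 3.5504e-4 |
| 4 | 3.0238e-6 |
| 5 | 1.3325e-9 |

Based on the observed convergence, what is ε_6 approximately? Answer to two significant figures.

First estimate the order: p ≈ ln(ε_5/ε_4) / ln(ε_4/ε_3) = ln(1.3325e-9/3.0238e-6)/ln(3.0238e-6/3.5504e-4) = ln(0.000440671)/ln(0.00851679) ≈ 1.6214.
Then ε_6 ≈ ε_5·(ε_5/ε_4)^p = 1.3325e-9·(0.000440671)^1.6214 = 1.3325e-9·3.62049e-06 ≈ 4.824e-15.

4.8e-15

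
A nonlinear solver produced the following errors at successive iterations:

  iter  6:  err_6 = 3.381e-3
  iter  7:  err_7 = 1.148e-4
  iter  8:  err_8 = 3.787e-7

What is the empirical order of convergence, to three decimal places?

1.689

p ≈ ln(err_8/err_7) / ln(err_7/err_6)
  = ln(3.787e-7/1.148e-4) / ln(1.148e-4/3.381e-3)
  = ln(0.00329878) / ln(0.0339545)
  = -5.714203 / -3.382734 ≈ 1.689226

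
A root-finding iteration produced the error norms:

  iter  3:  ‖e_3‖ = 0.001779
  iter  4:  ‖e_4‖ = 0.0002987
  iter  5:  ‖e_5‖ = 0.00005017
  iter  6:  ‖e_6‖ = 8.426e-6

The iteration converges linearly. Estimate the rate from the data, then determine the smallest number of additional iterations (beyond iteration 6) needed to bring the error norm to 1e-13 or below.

11

Rate ρ ≈ ‖e_6‖/‖e_5‖ = 8.426e-6/0.00005017 = 0.1679.
After j more steps, ‖e_{6+j}‖ ≈ 8.426e-6·ρ^j; need ρ^j ≤ 1e-13/8.426e-6 = 1.1868e-08.
j ≥ ln(1.1868e-08)/ln(0.1679) = -18.2494/-1.78439 = 10.227.
So 11 more iterations are needed.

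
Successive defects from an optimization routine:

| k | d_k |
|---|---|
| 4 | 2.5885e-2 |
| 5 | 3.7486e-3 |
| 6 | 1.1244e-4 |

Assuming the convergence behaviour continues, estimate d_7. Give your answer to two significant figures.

First estimate the order: p ≈ ln(d_6/d_5) / ln(d_5/d_4) = ln(1.1244e-4/3.7486e-3)/ln(3.7486e-3/2.5885e-2) = ln(0.0299952)/ln(0.144817) ≈ 1.8148.
Then d_7 ≈ d_6·(d_6/d_5)^p = 1.1244e-4·(0.0299952)^1.8148 = 1.1244e-4·0.00172248 ≈ 1.937e-07.

1.9e-7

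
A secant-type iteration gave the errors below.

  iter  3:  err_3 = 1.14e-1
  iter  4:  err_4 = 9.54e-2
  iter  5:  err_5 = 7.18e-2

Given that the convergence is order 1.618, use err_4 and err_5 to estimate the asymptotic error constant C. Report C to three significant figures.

C ≈ err_5 / err_4^1.618
  = 7.18e-2 / (9.54e-2)^1.618
  = 7.18e-2 / 0.0223311 ≈ 3.2153

3.22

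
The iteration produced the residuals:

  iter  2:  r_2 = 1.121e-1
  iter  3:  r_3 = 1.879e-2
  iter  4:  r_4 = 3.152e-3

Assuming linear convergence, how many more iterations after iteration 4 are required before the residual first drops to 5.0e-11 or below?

Rate ρ ≈ r_4/r_3 = 3.152e-3/1.879e-2 = 0.1677.
After j more steps, r_{4+j} ≈ 3.152e-3·ρ^j; need ρ^j ≤ 5.0e-11/3.152e-3 = 1.58629e-08.
j ≥ ln(1.58629e-08)/ln(0.1677) = -17.9593/-1.78558 = 10.058.
So 11 more iterations are needed.

11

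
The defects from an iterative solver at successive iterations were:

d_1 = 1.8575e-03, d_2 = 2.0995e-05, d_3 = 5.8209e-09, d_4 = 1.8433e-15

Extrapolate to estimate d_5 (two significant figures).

2.5e-27

First estimate the order: p ≈ ln(d_4/d_3) / ln(d_3/d_2) = ln(1.8433e-15/5.8209e-09)/ln(5.8209e-09/2.0995e-05) = ln(3.16669e-07)/ln(0.000277252) ≈ 1.8271.
Then d_5 ≈ d_4·(d_4/d_3)^p = 1.8433e-15·(3.16669e-07)^1.8271 = 1.8433e-15·1.33339e-12 ≈ 2.458e-27.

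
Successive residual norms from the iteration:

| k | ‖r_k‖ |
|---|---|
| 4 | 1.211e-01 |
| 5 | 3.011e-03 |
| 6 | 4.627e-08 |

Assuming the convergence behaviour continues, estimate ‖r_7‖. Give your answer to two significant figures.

1.7e-22

First estimate the order: p ≈ ln(‖r_6‖/‖r_5‖) / ln(‖r_5‖/‖r_4‖) = ln(4.627e-08/3.011e-03)/ln(3.011e-03/1.211e-01) = ln(1.5367e-05)/ln(0.0248637) ≈ 3.0001.
Then ‖r_7‖ ≈ ‖r_6‖·(‖r_6‖/‖r_5‖)^p = 4.627e-08·(1.5367e-05)^3.0001 = 4.627e-08·3.62482e-15 ≈ 1.677e-22.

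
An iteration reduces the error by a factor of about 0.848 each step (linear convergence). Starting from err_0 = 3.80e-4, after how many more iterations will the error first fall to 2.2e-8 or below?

60

After k steps, err_k ≈ 3.80e-4·0.848^k.
Need 0.848^k ≤ 2.2e-8/3.80e-4 = 5.78947e-05.
k ≥ ln(5.78947e-05)/ln(0.848) = -9.7569/-0.16487 = 59.179.
Smallest integer k = 60.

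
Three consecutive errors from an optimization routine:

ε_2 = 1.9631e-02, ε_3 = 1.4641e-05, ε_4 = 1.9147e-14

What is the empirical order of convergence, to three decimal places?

2.841

p ≈ ln(ε_4/ε_3) / ln(ε_3/ε_2)
  = ln(1.9147e-14/1.4641e-05) / ln(1.4641e-05/1.9631e-02)
  = ln(1.30777e-09) / ln(0.00074581)
  = -20.454942 / -7.201040 ≈ 2.840554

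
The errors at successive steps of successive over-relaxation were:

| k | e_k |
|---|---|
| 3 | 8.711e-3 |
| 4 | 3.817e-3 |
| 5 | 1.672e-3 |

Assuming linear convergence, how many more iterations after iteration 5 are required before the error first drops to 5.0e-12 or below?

Rate ρ ≈ e_5/e_4 = 1.672e-3/3.817e-3 = 0.4380.
After j more steps, e_{5+j} ≈ 1.672e-3·ρ^j; need ρ^j ≤ 5.0e-12/1.672e-3 = 2.99043e-09.
j ≥ ln(2.99043e-09)/ln(0.4380) = -19.6278/-0.82554 = 23.776.
So 24 more iterations are needed.

24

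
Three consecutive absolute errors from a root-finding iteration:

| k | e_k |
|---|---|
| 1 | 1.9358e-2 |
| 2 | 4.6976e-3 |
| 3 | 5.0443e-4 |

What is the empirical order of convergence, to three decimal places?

p ≈ ln(e_3/e_2) / ln(e_2/e_1)
  = ln(5.0443e-4/4.6976e-3) / ln(4.6976e-3/1.9358e-2)
  = ln(0.10738) / ln(0.24267)
  = -2.231381 / -1.416053 ≈ 1.575775

1.576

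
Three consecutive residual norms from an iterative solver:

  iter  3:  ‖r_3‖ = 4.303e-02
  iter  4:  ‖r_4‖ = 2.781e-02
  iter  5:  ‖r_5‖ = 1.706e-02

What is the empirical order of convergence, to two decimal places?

1.12

p ≈ ln(‖r_5‖/‖r_4‖) / ln(‖r_4‖/‖r_3‖)
  = ln(1.706e-02/2.781e-02) / ln(2.781e-02/4.303e-02)
  = ln(0.613448) / ln(0.646293)
  = -0.48866 / -0.43650 ≈ 1.11950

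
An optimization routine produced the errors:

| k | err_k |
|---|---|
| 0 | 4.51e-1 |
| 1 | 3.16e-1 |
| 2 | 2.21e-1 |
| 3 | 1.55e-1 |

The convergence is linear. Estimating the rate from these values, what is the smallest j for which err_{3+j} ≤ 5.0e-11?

62

Rate ρ ≈ err_3/err_2 = 1.55e-1/2.21e-1 = 0.7014.
After j more steps, err_{3+j} ≈ 1.55e-1·ρ^j; need ρ^j ≤ 5.0e-11/1.55e-1 = 3.22581e-10.
j ≥ ln(3.22581e-10)/ln(0.7014) = -21.8547/-0.35468 = 61.618.
So 62 more iterations are needed.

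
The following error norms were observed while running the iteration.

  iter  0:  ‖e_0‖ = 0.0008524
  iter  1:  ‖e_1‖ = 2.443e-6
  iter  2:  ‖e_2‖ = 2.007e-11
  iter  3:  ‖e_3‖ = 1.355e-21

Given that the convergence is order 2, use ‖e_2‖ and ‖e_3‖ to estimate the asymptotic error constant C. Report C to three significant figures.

C ≈ ‖e_3‖ / ‖e_2‖^2
  = 1.355e-21 / (2.007e-11)^2
  = 1.355e-21 / 4.02805e-22 ≈ 3.3639

3.36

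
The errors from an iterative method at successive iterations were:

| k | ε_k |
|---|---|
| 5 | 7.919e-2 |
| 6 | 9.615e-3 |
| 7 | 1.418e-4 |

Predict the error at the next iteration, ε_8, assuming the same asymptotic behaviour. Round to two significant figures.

3.1e-8

First estimate the order: p ≈ ln(ε_7/ε_6) / ln(ε_6/ε_5) = ln(1.418e-4/9.615e-3)/ln(9.615e-3/7.919e-2) = ln(0.0147478)/ln(0.121417) ≈ 1.9998.
Then ε_8 ≈ ε_7·(ε_7/ε_6)^p = 1.418e-4·(0.0147478)^1.9998 = 1.418e-4·0.000217681 ≈ 3.087e-08.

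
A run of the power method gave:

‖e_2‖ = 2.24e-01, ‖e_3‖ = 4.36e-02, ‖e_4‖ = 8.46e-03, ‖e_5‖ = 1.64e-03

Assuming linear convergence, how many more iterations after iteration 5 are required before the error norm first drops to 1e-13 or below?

15

Rate ρ ≈ ‖e_5‖/‖e_4‖ = 1.64e-03/8.46e-03 = 0.1939.
After j more steps, ‖e_{5+j}‖ ≈ 1.64e-03·ρ^j; need ρ^j ≤ 1e-13/1.64e-03 = 6.09756e-11.
j ≥ ln(6.09756e-11)/ln(0.1939) = -23.5205/-1.64041 = 14.338.
So 15 more iterations are needed.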